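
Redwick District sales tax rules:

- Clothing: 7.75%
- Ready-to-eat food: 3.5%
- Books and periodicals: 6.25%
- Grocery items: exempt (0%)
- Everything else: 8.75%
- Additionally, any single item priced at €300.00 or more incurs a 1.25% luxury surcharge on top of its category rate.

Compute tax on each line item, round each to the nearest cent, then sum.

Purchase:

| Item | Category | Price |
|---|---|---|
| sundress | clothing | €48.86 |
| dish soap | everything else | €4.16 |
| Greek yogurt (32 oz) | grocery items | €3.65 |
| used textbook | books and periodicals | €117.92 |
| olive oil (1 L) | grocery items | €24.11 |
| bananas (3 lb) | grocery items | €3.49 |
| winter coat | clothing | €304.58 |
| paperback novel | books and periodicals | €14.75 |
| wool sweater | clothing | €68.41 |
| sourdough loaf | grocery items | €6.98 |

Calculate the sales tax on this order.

Sundress €48.86: clothing → 7.75% → €3.79
Dish soap €4.16: everything else → 8.75% → €0.36
Greek yogurt (32 oz) €3.65: grocery items → 0% → €0.00
Used textbook €117.92: books and periodicals → 6.25% → €7.37
Olive oil (1 L) €24.11: grocery items → 0% → €0.00
Bananas (3 lb) €3.49: grocery items → 0% → €0.00
Winter coat €304.58: clothing → 7.75% + 1.25% surcharge = 9% → €27.41
Paperback novel €14.75: books and periodicals → 6.25% → €0.92
Wool sweater €68.41: clothing → 7.75% → €5.30
Sourdough loaf €6.98: grocery items → 0% → €0.00
Total tax = €3.79 + €0.36 + €7.37 + €27.41 + €0.92 + €5.30 = €45.15

€45.15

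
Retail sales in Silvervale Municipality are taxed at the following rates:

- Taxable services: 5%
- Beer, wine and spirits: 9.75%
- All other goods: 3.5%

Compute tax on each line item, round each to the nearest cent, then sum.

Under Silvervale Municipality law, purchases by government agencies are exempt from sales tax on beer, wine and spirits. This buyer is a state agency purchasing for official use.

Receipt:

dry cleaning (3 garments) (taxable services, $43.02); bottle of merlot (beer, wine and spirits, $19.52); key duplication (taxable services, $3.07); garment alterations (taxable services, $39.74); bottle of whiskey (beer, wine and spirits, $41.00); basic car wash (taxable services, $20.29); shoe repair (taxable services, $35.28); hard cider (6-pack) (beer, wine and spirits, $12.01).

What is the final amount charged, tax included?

$220.99

Dry cleaning (3 garments) $43.02: taxable services → 5% → $2.15
Bottle of merlot $19.52: beer, wine and spirits, buyer-exempt → 0% → $0.00
Key duplication $3.07: taxable services → 5% → $0.15
Garment alterations $39.74: taxable services → 5% → $1.99
Bottle of whiskey $41.00: beer, wine and spirits, buyer-exempt → 0% → $0.00
Basic car wash $20.29: taxable services → 5% → $1.01
Shoe repair $35.28: taxable services → 5% → $1.76
Hard cider (6-pack) $12.01: beer, wine and spirits, buyer-exempt → 0% → $0.00
Subtotal = $213.93; tax = $7.06; total due = $220.99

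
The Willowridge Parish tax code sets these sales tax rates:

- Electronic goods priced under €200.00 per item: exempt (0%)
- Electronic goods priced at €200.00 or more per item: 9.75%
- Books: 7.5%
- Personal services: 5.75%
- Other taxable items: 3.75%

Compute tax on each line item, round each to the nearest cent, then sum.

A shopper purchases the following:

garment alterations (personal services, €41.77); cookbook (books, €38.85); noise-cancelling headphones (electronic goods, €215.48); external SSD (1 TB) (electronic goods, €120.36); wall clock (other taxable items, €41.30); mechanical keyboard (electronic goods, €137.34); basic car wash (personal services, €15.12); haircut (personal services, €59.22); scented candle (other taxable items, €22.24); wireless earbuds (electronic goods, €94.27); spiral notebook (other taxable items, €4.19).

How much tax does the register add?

€33.14

Garment alterations €41.77: personal services → 5.75% → €2.40
Cookbook €38.85: books → 7.5% → €2.91
Noise-cancelling headphones €215.48: electronic goods, €200.00 or more → 9.75% → €21.01
External SSD (1 TB) €120.36: electronic goods, under €200.00 → 0% → €0.00
Wall clock €41.30: other taxable items → 3.75% → €1.55
Mechanical keyboard €137.34: electronic goods, under €200.00 → 0% → €0.00
Basic car wash €15.12: personal services → 5.75% → €0.87
Haircut €59.22: personal services → 5.75% → €3.41
Scented candle €22.24: other taxable items → 3.75% → €0.83
Wireless earbuds €94.27: electronic goods, under €200.00 → 0% → €0.00
Spiral notebook €4.19: other taxable items → 3.75% → €0.16
Total tax = €2.40 + €2.91 + €21.01 + €1.55 + €0.87 + €3.41 + €0.83 + €0.16 = €33.14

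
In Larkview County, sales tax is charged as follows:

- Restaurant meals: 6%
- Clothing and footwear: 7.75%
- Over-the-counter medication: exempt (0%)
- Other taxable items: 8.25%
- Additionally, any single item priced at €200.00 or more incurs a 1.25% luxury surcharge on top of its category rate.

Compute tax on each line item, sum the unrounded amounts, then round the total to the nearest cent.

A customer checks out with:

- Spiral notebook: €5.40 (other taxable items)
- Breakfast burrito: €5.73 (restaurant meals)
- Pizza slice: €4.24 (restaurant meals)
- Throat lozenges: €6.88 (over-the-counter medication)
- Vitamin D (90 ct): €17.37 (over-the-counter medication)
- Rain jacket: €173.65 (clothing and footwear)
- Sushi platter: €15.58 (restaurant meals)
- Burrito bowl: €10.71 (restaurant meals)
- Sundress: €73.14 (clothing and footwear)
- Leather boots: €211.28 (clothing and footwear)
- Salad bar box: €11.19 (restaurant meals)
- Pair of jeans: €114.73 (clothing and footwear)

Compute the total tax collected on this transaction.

Spiral notebook €5.40: other taxable items → 8.25% → €0.4455
Breakfast burrito €5.73: restaurant meals → 6% → €0.3438
Pizza slice €4.24: restaurant meals → 6% → €0.2544
Throat lozenges €6.88: over-the-counter medication → 0% → €0.00
Vitamin D (90 ct) €17.37: over-the-counter medication → 0% → €0.00
Rain jacket €173.65: clothing and footwear → 7.75% → €13.457875
Sushi platter €15.58: restaurant meals → 6% → €0.9348
Burrito bowl €10.71: restaurant meals → 6% → €0.6426
Sundress €73.14: clothing and footwear → 7.75% → €5.66835
Leather boots €211.28: clothing and footwear → 7.75% + 1.25% surcharge = 9% → €19.0152
Salad bar box €11.19: restaurant meals → 6% → €0.6714
Pair of jeans €114.73: clothing and footwear → 7.75% → €8.891575
Unrounded tax sum = €50.3255 → €50.33

€50.33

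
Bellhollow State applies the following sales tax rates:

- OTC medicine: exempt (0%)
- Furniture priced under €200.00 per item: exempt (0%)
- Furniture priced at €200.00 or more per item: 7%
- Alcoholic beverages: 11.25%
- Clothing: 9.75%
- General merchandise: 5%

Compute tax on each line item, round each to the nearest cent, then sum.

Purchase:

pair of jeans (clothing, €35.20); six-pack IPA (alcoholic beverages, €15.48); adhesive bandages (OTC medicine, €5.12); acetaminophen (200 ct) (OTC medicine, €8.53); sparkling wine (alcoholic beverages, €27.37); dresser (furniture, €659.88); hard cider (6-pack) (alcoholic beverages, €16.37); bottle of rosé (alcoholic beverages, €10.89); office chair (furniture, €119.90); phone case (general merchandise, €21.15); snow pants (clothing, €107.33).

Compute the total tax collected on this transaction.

€69.03

Pair of jeans €35.20: clothing → 9.75% → €3.43
Six-pack IPA €15.48: alcoholic beverages → 11.25% → €1.74
Adhesive bandages €5.12: OTC medicine → 0% → €0.00
Acetaminophen (200 ct) €8.53: OTC medicine → 0% → €0.00
Sparkling wine €27.37: alcoholic beverages → 11.25% → €3.08
Dresser €659.88: furniture, €200.00 or more → 7% → €46.19
Hard cider (6-pack) €16.37: alcoholic beverages → 11.25% → €1.84
Bottle of rosé €10.89: alcoholic beverages → 11.25% → €1.23
Office chair €119.90: furniture, under €200.00 → 0% → €0.00
Phone case €21.15: general merchandise → 5% → €1.06
Snow pants €107.33: clothing → 9.75% → €10.46
Total tax = €3.43 + €1.74 + €3.08 + €46.19 + €1.84 + €1.23 + €1.06 + €10.46 = €69.03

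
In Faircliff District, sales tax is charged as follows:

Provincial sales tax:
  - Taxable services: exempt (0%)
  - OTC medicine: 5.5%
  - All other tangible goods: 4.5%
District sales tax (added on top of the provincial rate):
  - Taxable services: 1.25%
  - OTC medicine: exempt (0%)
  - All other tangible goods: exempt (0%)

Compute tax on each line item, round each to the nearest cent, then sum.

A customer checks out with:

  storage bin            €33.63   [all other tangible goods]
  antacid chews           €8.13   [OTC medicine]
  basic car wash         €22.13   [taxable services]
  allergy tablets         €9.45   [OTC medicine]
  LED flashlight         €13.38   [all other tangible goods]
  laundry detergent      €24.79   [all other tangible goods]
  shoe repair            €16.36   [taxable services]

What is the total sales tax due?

€4.68

Storage bin €33.63: all other tangible goods → 4.5% + 0% district = 4.5% → €1.51
Antacid chews €8.13: OTC medicine → 5.5% + 0% district = 5.5% → €0.45
Basic car wash €22.13: taxable services → 0% + 1.25% district = 1.25% → €0.28
Allergy tablets €9.45: OTC medicine → 5.5% + 0% district = 5.5% → €0.52
LED flashlight €13.38: all other tangible goods → 4.5% + 0% district = 4.5% → €0.60
Laundry detergent €24.79: all other tangible goods → 4.5% + 0% district = 4.5% → €1.12
Shoe repair €16.36: taxable services → 0% + 1.25% district = 1.25% → €0.20
Total tax = €1.51 + €0.45 + €0.28 + €0.52 + €0.60 + €1.12 + €0.20 = €4.68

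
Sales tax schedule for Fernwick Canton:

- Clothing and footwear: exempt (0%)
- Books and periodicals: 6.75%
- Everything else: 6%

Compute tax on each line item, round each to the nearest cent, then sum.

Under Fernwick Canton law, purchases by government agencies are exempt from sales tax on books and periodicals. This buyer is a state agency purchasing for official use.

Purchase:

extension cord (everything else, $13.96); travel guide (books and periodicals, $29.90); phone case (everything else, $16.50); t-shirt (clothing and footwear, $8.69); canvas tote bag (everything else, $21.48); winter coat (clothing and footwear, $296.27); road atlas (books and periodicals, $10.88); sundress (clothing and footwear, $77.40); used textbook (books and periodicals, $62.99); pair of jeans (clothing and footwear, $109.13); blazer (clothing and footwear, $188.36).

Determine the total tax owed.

Extension cord $13.96: everything else → 6% → $0.84
Travel guide $29.90: books and periodicals, buyer-exempt → 0% → $0.00
Phone case $16.50: everything else → 6% → $0.99
T-shirt $8.69: clothing and footwear → 0% → $0.00
Canvas tote bag $21.48: everything else → 6% → $1.29
Winter coat $296.27: clothing and footwear → 0% → $0.00
Road atlas $10.88: books and periodicals, buyer-exempt → 0% → $0.00
Sundress $77.40: clothing and footwear → 0% → $0.00
Used textbook $62.99: books and periodicals, buyer-exempt → 0% → $0.00
Pair of jeans $109.13: clothing and footwear → 0% → $0.00
Blazer $188.36: clothing and footwear → 0% → $0.00
Total tax = $0.84 + $0.99 + $1.29 = $3.12

$3.12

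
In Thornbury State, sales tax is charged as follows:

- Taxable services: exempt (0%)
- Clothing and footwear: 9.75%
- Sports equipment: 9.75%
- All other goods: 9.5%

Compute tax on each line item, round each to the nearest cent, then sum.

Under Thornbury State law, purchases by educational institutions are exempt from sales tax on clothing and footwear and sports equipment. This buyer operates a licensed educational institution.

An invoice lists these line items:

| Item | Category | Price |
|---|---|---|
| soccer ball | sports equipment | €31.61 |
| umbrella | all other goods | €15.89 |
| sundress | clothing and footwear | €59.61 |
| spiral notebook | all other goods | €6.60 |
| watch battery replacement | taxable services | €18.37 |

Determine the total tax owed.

€2.14

Soccer ball €31.61: sports equipment, buyer-exempt → 0% → €0.00
Umbrella €15.89: all other goods → 9.5% → €1.51
Sundress €59.61: clothing and footwear, buyer-exempt → 0% → €0.00
Spiral notebook €6.60: all other goods → 9.5% → €0.63
Watch battery replacement €18.37: taxable services → 0% → €0.00
Total tax = €1.51 + €0.63 = €2.14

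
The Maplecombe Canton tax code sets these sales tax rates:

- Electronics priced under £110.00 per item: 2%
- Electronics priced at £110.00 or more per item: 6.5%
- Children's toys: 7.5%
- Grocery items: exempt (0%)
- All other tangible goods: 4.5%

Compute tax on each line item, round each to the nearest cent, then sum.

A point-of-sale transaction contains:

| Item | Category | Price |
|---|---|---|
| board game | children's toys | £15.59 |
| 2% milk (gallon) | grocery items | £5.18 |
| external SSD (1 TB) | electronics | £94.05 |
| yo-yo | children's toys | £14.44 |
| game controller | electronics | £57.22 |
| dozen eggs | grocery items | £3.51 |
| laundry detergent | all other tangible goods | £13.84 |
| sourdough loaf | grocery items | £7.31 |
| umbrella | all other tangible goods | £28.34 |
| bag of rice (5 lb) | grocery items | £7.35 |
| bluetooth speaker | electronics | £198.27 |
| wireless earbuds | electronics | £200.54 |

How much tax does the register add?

Board game £15.59: children's toys → 7.5% → £1.17
2% milk (gallon) £5.18: grocery items → 0% → £0.00
External SSD (1 TB) £94.05: electronics, under £110.00 → 2% → £1.88
Yo-yo £14.44: children's toys → 7.5% → £1.08
Game controller £57.22: electronics, under £110.00 → 2% → £1.14
Dozen eggs £3.51: grocery items → 0% → £0.00
Laundry detergent £13.84: all other tangible goods → 4.5% → £0.62
Sourdough loaf £7.31: grocery items → 0% → £0.00
Umbrella £28.34: all other tangible goods → 4.5% → £1.28
Bag of rice (5 lb) £7.35: grocery items → 0% → £0.00
Bluetooth speaker £198.27: electronics, £110.00 or more → 6.5% → £12.89
Wireless earbuds £200.54: electronics, £110.00 or more → 6.5% → £13.04
Total tax = £1.17 + £1.88 + £1.08 + £1.14 + £0.62 + £1.28 + £12.89 + £13.04 = £33.10

£33.10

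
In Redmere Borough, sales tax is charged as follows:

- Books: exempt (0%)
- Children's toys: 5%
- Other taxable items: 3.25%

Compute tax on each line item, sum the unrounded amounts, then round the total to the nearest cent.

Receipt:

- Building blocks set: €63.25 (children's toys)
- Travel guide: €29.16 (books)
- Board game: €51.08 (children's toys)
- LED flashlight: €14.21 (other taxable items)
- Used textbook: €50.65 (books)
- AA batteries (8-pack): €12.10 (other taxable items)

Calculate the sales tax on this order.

Building blocks set €63.25: children's toys → 5% → €3.1625
Travel guide €29.16: books → 0% → €0.00
Board game €51.08: children's toys → 5% → €2.554
LED flashlight €14.21: other taxable items → 3.25% → €0.461825
Used textbook €50.65: books → 0% → €0.00
AA batteries (8-pack) €12.10: other taxable items → 3.25% → €0.39325
Unrounded tax sum = €6.571575 → €6.57

€6.57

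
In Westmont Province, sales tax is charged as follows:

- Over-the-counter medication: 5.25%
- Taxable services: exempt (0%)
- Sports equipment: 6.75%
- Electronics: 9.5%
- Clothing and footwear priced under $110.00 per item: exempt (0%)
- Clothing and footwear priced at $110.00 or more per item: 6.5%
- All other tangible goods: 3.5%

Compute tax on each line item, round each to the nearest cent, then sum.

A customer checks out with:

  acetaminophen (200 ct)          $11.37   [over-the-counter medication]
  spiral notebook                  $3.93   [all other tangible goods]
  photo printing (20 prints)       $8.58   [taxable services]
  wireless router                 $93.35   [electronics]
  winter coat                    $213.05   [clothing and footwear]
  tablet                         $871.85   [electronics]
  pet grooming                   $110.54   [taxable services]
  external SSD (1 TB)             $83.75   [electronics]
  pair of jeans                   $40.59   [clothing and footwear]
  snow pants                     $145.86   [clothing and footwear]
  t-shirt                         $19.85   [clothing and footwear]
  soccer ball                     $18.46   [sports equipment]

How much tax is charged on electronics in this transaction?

$99.66

Wireless router $93.35: electronics → 9.5% → $8.87
Tablet $871.85: electronics → 9.5% → $82.83
External SSD (1 TB) $83.75: electronics → 9.5% → $7.96
Tax on electronics = $8.87 + $82.83 + $7.96 = $99.66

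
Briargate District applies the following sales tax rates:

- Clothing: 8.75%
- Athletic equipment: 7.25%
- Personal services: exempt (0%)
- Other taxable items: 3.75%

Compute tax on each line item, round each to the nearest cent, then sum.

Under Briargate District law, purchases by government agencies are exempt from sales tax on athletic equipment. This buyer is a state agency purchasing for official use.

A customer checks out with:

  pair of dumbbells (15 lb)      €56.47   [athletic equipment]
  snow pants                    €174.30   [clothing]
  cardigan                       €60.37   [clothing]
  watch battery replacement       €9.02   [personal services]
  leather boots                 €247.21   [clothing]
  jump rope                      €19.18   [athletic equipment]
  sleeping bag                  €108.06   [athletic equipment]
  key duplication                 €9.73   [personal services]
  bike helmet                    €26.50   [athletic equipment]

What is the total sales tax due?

€42.16

Pair of dumbbells (15 lb) €56.47: athletic equipment, buyer-exempt → 0% → €0.00
Snow pants €174.30: clothing → 8.75% → €15.25
Cardigan €60.37: clothing → 8.75% → €5.28
Watch battery replacement €9.02: personal services → 0% → €0.00
Leather boots €247.21: clothing → 8.75% → €21.63
Jump rope €19.18: athletic equipment, buyer-exempt → 0% → €0.00
Sleeping bag €108.06: athletic equipment, buyer-exempt → 0% → €0.00
Key duplication €9.73: personal services → 0% → €0.00
Bike helmet €26.50: athletic equipment, buyer-exempt → 0% → €0.00
Total tax = €15.25 + €5.28 + €21.63 = €42.16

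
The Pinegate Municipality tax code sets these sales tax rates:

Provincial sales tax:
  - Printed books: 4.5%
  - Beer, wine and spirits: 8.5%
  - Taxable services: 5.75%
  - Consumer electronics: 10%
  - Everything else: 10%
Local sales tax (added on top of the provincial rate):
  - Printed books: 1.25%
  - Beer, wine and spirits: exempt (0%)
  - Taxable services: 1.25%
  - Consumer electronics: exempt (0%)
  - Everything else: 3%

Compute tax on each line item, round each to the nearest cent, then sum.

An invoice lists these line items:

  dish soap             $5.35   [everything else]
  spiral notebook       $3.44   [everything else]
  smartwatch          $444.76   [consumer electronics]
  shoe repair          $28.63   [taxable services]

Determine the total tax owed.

Dish soap $5.35: everything else → 10% + 3% local = 13% → $0.70
Spiral notebook $3.44: everything else → 10% + 3% local = 13% → $0.45
Smartwatch $444.76: consumer electronics → 10% + 0% local = 10% → $44.48
Shoe repair $28.63: taxable services → 5.75% + 1.25% local = 7% → $2.00
Total tax = $0.70 + $0.45 + $44.48 + $2.00 = $47.63

$47.63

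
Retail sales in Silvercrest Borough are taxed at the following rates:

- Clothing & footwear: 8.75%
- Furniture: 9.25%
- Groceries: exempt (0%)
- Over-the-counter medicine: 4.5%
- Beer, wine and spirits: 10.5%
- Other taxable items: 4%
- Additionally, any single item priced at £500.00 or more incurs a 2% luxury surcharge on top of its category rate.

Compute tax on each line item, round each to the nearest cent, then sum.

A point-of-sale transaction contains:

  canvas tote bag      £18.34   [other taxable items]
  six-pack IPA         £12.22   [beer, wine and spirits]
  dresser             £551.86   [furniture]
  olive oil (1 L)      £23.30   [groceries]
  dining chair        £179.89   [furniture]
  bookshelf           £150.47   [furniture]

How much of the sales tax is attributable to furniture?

£92.64

Dresser £551.86: furniture → 9.25% + 2% surcharge = 11.25% → £62.08
Dining chair £179.89: furniture → 9.25% → £16.64
Bookshelf £150.47: furniture → 9.25% → £13.92
Tax on furniture = £62.08 + £16.64 + £13.92 = £92.64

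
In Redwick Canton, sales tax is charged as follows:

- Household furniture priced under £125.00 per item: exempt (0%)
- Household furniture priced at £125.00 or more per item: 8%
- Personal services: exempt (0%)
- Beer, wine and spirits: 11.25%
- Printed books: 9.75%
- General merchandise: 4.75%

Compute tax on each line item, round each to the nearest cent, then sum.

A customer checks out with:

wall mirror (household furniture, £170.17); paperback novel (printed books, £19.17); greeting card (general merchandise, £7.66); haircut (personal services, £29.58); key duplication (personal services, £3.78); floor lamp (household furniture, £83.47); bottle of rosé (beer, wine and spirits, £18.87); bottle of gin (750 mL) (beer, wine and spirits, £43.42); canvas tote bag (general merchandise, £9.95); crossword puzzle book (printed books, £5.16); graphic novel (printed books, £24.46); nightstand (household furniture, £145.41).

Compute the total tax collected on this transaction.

Wall mirror £170.17: household furniture, £125.00 or more → 8% → £13.61
Paperback novel £19.17: printed books → 9.75% → £1.87
Greeting card £7.66: general merchandise → 4.75% → £0.36
Haircut £29.58: personal services → 0% → £0.00
Key duplication £3.78: personal services → 0% → £0.00
Floor lamp £83.47: household furniture, under £125.00 → 0% → £0.00
Bottle of rosé £18.87: beer, wine and spirits → 11.25% → £2.12
Bottle of gin (750 mL) £43.42: beer, wine and spirits → 11.25% → £4.88
Canvas tote bag £9.95: general merchandise → 4.75% → £0.47
Crossword puzzle book £5.16: printed books → 9.75% → £0.50
Graphic novel £24.46: printed books → 9.75% → £2.38
Nightstand £145.41: household furniture, £125.00 or more → 8% → £11.63
Total tax = £13.61 + £1.87 + £0.36 + £2.12 + £4.88 + £0.47 + £0.50 + £2.38 + £11.63 = £37.82

£37.82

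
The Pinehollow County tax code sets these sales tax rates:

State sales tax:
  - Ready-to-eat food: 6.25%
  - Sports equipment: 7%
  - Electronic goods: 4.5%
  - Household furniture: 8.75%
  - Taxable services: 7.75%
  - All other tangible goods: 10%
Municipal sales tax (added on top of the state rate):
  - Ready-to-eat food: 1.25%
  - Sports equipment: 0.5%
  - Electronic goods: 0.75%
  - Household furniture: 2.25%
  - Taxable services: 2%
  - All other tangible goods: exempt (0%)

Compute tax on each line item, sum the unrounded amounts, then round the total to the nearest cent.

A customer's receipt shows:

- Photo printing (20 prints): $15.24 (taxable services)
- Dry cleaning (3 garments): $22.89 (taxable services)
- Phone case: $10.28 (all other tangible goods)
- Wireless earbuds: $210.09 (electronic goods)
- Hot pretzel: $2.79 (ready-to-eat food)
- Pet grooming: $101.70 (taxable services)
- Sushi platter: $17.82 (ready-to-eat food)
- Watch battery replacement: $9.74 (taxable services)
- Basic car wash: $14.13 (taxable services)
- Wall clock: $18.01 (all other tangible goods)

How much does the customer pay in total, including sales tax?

$454.06

Photo printing (20 prints) $15.24: taxable services → 7.75% + 2% municipal = 9.75% → $1.4859
Dry cleaning (3 garments) $22.89: taxable services → 7.75% + 2% municipal = 9.75% → $2.231775
Phone case $10.28: all other tangible goods → 10% + 0% municipal = 10% → $1.028
Wireless earbuds $210.09: electronic goods → 4.5% + 0.75% municipal = 5.25% → $11.029725
Hot pretzel $2.79: ready-to-eat food → 6.25% + 1.25% municipal = 7.5% → $0.20925
Pet grooming $101.70: taxable services → 7.75% + 2% municipal = 9.75% → $9.91575
Sushi platter $17.82: ready-to-eat food → 6.25% + 1.25% municipal = 7.5% → $1.3365
Watch battery replacement $9.74: taxable services → 7.75% + 2% municipal = 9.75% → $0.94965
Basic car wash $14.13: taxable services → 7.75% + 2% municipal = 9.75% → $1.377675
Wall clock $18.01: all other tangible goods → 10% + 0% municipal = 10% → $1.801
Subtotal = $422.69; unrounded tax = $31.365225 → $31.37; total due = $454.06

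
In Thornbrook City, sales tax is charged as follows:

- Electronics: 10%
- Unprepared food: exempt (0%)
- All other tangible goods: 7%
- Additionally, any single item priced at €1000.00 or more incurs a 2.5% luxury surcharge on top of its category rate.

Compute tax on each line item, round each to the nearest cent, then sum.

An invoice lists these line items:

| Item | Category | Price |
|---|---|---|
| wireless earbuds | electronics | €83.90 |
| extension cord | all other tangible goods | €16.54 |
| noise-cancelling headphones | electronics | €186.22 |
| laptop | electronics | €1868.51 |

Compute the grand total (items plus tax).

Wireless earbuds €83.90: electronics → 10% → €8.39
Extension cord €16.54: all other tangible goods → 7% → €1.16
Noise-cancelling headphones €186.22: electronics → 10% → €18.62
Laptop €1868.51: electronics → 10% + 2.5% surcharge = 12.5% → €233.56
Subtotal = €2155.17; tax = €261.73; total due = €2416.90

€2416.90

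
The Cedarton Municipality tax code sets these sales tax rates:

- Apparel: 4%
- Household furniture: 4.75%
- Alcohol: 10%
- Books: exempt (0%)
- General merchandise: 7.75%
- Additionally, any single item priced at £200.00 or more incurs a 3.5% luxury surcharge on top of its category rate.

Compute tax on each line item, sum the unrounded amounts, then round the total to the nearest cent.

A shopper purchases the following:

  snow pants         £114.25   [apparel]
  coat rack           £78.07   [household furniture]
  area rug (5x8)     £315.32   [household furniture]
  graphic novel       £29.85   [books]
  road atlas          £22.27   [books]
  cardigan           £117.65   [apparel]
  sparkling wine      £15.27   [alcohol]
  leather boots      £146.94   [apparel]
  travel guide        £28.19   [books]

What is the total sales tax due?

£46.40

Snow pants £114.25: apparel → 4% → £4.57
Coat rack £78.07: household furniture → 4.75% → £3.708325
Area rug (5x8) £315.32: household furniture → 4.75% + 3.5% surcharge = 8.25% → £26.0139
Graphic novel £29.85: books → 0% → £0.00
Road atlas £22.27: books → 0% → £0.00
Cardigan £117.65: apparel → 4% → £4.706
Sparkling wine £15.27: alcohol → 10% → £1.527
Leather boots £146.94: apparel → 4% → £5.8776
Travel guide £28.19: books → 0% → £0.00
Unrounded tax sum = £46.402825 → £46.40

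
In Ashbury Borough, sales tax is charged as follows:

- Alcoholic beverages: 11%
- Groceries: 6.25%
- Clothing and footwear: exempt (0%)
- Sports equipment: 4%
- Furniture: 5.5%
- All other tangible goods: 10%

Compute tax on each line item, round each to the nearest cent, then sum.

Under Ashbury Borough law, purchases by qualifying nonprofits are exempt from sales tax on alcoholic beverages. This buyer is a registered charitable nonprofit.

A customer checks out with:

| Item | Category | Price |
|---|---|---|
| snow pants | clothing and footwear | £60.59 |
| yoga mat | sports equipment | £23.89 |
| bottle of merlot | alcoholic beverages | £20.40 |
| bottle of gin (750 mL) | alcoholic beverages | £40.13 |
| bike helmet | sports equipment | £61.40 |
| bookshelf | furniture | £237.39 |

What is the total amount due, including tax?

£460.28

Snow pants £60.59: clothing and footwear → 0% → £0.00
Yoga mat £23.89: sports equipment → 4% → £0.96
Bottle of merlot £20.40: alcoholic beverages, buyer-exempt → 0% → £0.00
Bottle of gin (750 mL) £40.13: alcoholic beverages, buyer-exempt → 0% → £0.00
Bike helmet £61.40: sports equipment → 4% → £2.46
Bookshelf £237.39: furniture → 5.5% → £13.06
Subtotal = £443.80; tax = £16.48; total due = £460.28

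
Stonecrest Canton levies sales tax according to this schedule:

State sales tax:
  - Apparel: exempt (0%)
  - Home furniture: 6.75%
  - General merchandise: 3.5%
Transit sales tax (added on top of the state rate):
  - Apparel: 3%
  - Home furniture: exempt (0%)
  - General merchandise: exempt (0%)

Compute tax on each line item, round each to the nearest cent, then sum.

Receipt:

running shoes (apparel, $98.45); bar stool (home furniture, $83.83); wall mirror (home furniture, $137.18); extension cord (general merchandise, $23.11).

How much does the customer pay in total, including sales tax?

$361.25

Running shoes $98.45: apparel → 0% + 3% transit = 3% → $2.95
Bar stool $83.83: home furniture → 6.75% + 0% transit = 6.75% → $5.66
Wall mirror $137.18: home furniture → 6.75% + 0% transit = 6.75% → $9.26
Extension cord $23.11: general merchandise → 3.5% + 0% transit = 3.5% → $0.81
Subtotal = $342.57; tax = $18.68; total due = $361.25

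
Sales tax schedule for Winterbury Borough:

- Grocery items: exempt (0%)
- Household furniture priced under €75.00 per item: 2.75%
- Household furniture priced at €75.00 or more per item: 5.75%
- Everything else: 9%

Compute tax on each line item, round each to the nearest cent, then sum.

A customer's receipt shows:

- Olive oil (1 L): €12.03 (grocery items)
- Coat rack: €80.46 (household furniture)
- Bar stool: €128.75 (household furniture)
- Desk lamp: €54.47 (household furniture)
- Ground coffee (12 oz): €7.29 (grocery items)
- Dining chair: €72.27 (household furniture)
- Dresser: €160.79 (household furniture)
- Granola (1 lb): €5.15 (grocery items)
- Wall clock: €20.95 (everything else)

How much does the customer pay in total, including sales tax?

€568.82

Olive oil (1 L) €12.03: grocery items → 0% → €0.00
Coat rack €80.46: household furniture, €75.00 or more → 5.75% → €4.63
Bar stool €128.75: household furniture, €75.00 or more → 5.75% → €7.40
Desk lamp €54.47: household furniture, under €75.00 → 2.75% → €1.50
Ground coffee (12 oz) €7.29: grocery items → 0% → €0.00
Dining chair €72.27: household furniture, under €75.00 → 2.75% → €1.99
Dresser €160.79: household furniture, €75.00 or more → 5.75% → €9.25
Granola (1 lb) €5.15: grocery items → 0% → €0.00
Wall clock €20.95: everything else → 9% → €1.89
Subtotal = €542.16; tax = €26.66; total due = €568.82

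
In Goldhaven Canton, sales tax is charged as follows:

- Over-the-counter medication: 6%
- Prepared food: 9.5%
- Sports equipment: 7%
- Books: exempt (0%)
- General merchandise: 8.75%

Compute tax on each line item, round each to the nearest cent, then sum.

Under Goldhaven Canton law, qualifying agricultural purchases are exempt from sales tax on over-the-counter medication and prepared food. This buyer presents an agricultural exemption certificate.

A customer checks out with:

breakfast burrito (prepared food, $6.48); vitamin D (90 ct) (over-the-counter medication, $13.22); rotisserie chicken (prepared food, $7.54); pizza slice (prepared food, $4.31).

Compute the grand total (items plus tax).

Breakfast burrito $6.48: prepared food, buyer-exempt → 0% → $0.00
Vitamin D (90 ct) $13.22: over-the-counter medication, buyer-exempt → 0% → $0.00
Rotisserie chicken $7.54: prepared food, buyer-exempt → 0% → $0.00
Pizza slice $4.31: prepared food, buyer-exempt → 0% → $0.00
Subtotal = $31.55; tax = $0.00; total due = $31.55

$31.55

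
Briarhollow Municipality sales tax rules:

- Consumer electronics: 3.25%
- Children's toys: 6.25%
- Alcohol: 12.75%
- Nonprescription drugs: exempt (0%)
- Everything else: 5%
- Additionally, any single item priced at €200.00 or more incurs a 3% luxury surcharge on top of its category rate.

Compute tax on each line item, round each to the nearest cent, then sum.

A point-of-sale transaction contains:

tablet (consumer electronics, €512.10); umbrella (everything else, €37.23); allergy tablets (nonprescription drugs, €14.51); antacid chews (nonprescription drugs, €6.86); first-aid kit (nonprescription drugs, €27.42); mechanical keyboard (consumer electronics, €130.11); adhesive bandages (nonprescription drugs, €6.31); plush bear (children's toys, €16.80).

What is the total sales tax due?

€39.15

Tablet €512.10: consumer electronics → 3.25% + 3% surcharge = 6.25% → €32.01
Umbrella €37.23: everything else → 5% → €1.86
Allergy tablets €14.51: nonprescription drugs → 0% → €0.00
Antacid chews €6.86: nonprescription drugs → 0% → €0.00
First-aid kit €27.42: nonprescription drugs → 0% → €0.00
Mechanical keyboard €130.11: consumer electronics → 3.25% → €4.23
Adhesive bandages €6.31: nonprescription drugs → 0% → €0.00
Plush bear €16.80: children's toys → 6.25% → €1.05
Total tax = €32.01 + €1.86 + €4.23 + €1.05 = €39.15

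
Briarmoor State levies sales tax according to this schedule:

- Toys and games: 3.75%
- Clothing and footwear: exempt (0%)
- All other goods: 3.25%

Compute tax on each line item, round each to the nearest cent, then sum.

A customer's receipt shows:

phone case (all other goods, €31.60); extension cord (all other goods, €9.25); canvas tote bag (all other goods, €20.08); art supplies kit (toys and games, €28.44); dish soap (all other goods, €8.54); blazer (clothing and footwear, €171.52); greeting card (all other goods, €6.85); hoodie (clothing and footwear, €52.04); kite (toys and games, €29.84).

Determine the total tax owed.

€4.67

Phone case €31.60: all other goods → 3.25% → €1.03
Extension cord €9.25: all other goods → 3.25% → €0.30
Canvas tote bag €20.08: all other goods → 3.25% → €0.65
Art supplies kit €28.44: toys and games → 3.75% → €1.07
Dish soap €8.54: all other goods → 3.25% → €0.28
Blazer €171.52: clothing and footwear → 0% → €0.00
Greeting card €6.85: all other goods → 3.25% → €0.22
Hoodie €52.04: clothing and footwear → 0% → €0.00
Kite €29.84: toys and games → 3.75% → €1.12
Total tax = €1.03 + €0.30 + €0.65 + €1.07 + €0.28 + €0.22 + €1.12 = €4.67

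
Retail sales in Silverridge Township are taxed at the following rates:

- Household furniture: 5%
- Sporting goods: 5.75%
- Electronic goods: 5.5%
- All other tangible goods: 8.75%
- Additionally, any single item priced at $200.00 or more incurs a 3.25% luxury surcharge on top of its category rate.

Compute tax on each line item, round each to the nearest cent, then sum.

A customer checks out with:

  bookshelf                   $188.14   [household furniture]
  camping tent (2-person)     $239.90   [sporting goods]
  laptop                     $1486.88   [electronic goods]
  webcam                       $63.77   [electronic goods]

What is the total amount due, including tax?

Bookshelf $188.14: household furniture → 5% → $9.41
Camping tent (2-person) $239.90: sporting goods → 5.75% + 3.25% surcharge = 9% → $21.59
Laptop $1486.88: electronic goods → 5.5% + 3.25% surcharge = 8.75% → $130.10
Webcam $63.77: electronic goods → 5.5% → $3.51
Subtotal = $1978.69; tax = $164.61; total due = $2143.30

$2143.30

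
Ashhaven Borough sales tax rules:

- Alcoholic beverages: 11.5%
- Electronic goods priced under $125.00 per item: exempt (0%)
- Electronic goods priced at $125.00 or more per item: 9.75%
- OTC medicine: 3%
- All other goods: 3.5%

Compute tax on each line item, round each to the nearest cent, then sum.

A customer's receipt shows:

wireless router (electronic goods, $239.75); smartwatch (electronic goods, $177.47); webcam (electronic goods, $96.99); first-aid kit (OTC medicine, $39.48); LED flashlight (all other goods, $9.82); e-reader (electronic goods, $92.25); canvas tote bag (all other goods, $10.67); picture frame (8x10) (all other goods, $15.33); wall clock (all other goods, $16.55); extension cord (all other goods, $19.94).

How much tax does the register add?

$44.39

Wireless router $239.75: electronic goods, $125.00 or more → 9.75% → $23.38
Smartwatch $177.47: electronic goods, $125.00 or more → 9.75% → $17.30
Webcam $96.99: electronic goods, under $125.00 → 0% → $0.00
First-aid kit $39.48: OTC medicine → 3% → $1.18
LED flashlight $9.82: all other goods → 3.5% → $0.34
E-reader $92.25: electronic goods, under $125.00 → 0% → $0.00
Canvas tote bag $10.67: all other goods → 3.5% → $0.37
Picture frame (8x10) $15.33: all other goods → 3.5% → $0.54
Wall clock $16.55: all other goods → 3.5% → $0.58
Extension cord $19.94: all other goods → 3.5% → $0.70
Total tax = $23.38 + $17.30 + $1.18 + $0.34 + $0.37 + $0.54 + $0.58 + $0.70 = $44.39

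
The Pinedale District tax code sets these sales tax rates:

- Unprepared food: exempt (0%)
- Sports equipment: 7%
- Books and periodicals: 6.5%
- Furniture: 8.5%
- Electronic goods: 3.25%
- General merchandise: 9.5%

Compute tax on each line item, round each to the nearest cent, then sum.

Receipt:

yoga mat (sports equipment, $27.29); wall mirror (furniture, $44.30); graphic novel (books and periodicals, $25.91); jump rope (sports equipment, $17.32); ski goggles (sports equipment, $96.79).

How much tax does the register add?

$15.35

Yoga mat $27.29: sports equipment → 7% → $1.91
Wall mirror $44.30: furniture → 8.5% → $3.77
Graphic novel $25.91: books and periodicals → 6.5% → $1.68
Jump rope $17.32: sports equipment → 7% → $1.21
Ski goggles $96.79: sports equipment → 7% → $6.78
Total tax = $1.91 + $3.77 + $1.68 + $1.21 + $6.78 = $15.35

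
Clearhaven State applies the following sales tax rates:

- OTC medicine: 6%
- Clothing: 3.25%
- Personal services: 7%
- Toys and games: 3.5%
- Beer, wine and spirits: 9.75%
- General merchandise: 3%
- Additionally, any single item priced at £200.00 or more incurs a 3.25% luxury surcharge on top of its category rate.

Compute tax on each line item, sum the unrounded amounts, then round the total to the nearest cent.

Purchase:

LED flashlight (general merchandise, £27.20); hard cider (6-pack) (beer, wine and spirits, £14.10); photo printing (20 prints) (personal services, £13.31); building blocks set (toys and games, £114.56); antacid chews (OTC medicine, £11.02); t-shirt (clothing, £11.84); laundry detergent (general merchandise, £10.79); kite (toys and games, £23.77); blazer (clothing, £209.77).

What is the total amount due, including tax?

£459.33

LED flashlight £27.20: general merchandise → 3% → £0.816
Hard cider (6-pack) £14.10: beer, wine and spirits → 9.75% → £1.37475
Photo printing (20 prints) £13.31: personal services → 7% → £0.9317
Building blocks set £114.56: toys and games → 3.5% → £4.0096
Antacid chews £11.02: OTC medicine → 6% → £0.6612
T-shirt £11.84: clothing → 3.25% → £0.3848
Laundry detergent £10.79: general merchandise → 3% → £0.3237
Kite £23.77: toys and games → 3.5% → £0.83195
Blazer £209.77: clothing → 3.25% + 3.25% surcharge = 6.5% → £13.63505
Subtotal = £436.36; unrounded tax = £22.96875 → £22.97; total due = £459.33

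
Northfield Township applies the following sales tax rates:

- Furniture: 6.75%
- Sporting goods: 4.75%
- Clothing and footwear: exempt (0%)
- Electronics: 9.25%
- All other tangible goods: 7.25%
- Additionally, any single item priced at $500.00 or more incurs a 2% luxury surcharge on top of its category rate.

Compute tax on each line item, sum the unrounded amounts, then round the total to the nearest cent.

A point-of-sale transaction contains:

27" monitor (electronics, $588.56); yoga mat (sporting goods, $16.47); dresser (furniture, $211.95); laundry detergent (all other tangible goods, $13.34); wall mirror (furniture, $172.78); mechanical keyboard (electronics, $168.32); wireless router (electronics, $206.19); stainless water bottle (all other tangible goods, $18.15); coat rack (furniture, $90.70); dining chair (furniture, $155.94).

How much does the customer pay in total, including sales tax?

27" monitor $588.56: electronics → 9.25% + 2% surcharge = 11.25% → $66.213
Yoga mat $16.47: sporting goods → 4.75% → $0.782325
Dresser $211.95: furniture → 6.75% → $14.306625
Laundry detergent $13.34: all other tangible goods → 7.25% → $0.96715
Wall mirror $172.78: furniture → 6.75% → $11.66265
Mechanical keyboard $168.32: electronics → 9.25% → $15.5696
Wireless router $206.19: electronics → 9.25% → $19.072575
Stainless water bottle $18.15: all other tangible goods → 7.25% → $1.315875
Coat rack $90.70: furniture → 6.75% → $6.12225
Dining chair $155.94: furniture → 6.75% → $10.52595
Subtotal = $1642.40; unrounded tax = $146.538 → $146.54; total due = $1788.94

$1788.94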